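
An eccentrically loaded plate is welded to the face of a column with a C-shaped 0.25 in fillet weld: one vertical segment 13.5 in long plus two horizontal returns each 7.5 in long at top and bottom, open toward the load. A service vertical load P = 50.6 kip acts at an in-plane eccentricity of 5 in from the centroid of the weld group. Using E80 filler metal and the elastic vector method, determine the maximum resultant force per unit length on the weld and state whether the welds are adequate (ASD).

f_max ≈ 3.49 kip/in; adequate

E80XX → F_EXX = 80 ksi.
Total weld length L_w = 28.5 in. Treat welds as unit-width lines.
Centroid: x̄ = 2×7.5×3.75 / 28.5 = 1.974 in from the vertical weld.
Polar moment about centroid: J = I_x + I_y = [13.5³/12 + 2×7.5×6.75²] + [13.5×1.974² + 2(7.5³/12 + 7.5×1.776²)] = 1059 in³.
Direct shear f_v = P/L_w = 50.6 / 28.5 = 1.775 kip/in (vertical).
Torsion M = P·e = 50.6 × 5 = 253 kip·in.
Critical point at (x, y) = (5.526, 6.75) from centroid. f_tx = M·y/J = 1.613 kip/in; f_ty = M·x/J = 1.321 kip/in.
Resultant f_max = √[f_tx² + (f_v + f_ty)²] = √[1.613² + (1.775 + 1.321)²] = 3.491 kip/in.
Capacity per unit length: r_n/Ω = (1/2.0) × 0.6 × 80 × (0.707 × 0.25) = 4.242 kip/in.
3.491 ≤ 4.242 → adequate.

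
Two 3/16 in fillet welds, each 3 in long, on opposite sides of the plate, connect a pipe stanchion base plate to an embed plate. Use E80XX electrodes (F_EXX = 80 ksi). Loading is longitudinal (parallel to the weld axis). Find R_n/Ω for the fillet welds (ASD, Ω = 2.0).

Effective throat t_e = 0.707 × 0.1875 = 0.1326 in.
Total length L = 6 in; A_we = 0.1326 × 6 = 0.7954 in².
F_nw = 0.6 F_EXX = 0.6 × 80 = 48 ksi.
R_n = 48 × 0.7954 = 38.18 kip; R_n/Ω = 38.18/2.0 = 19.09 kip.

R_n/Ω ≈ 19.1 kip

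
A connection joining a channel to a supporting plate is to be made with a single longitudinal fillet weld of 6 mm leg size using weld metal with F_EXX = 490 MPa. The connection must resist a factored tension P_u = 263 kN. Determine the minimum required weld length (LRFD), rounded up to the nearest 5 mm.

Throat t_e = 0.707 × 6 = 4.242 mm.
φr_n = 0.75 × 0.6 × 490 × 4.242 × 10⁻³ = 0.9354 kN/mm.
L_req = P_u / φr_n = 263 / 0.9354 = 281.2 mm total.
Round up → use L = 285 mm.

L = 285 mm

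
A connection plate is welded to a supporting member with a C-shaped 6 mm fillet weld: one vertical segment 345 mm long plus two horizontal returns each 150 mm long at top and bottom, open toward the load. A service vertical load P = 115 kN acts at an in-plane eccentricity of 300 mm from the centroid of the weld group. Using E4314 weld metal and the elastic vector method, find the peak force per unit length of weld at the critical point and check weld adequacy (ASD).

f_max ≈ 634 N/mm; NOT adequate

E43XX → F_EXX = 430 MPa.
Total weld length L_w = 645 mm. Treat welds as unit-width lines.
Centroid: x̄ = 2×150×75 / 645 = 34.88 mm from the vertical weld.
Polar moment about centroid: J = I_x + I_y = [345³/12 + 2×150×172.5²] + [345×34.88² + 2(150³/12 + 150×40.12²)] = 13810000 mm³.
Direct shear f_v = P/L_w = 115×10³ / 645 = 178.3 N/mm (vertical).
Torsion M = P·e = 115×10³ × 300 = 34500000 N·mm.
Critical point at (x, y) = (115.1, 172.5) from centroid. f_tx = M·y/J = 430.8 N/mm; f_ty = M·x/J = 287.5 N/mm.
Resultant f_max = √[f_tx² + (f_v + f_ty)²] = √[430.8² + (178.3 + 287.5)²] = 634.5 N/mm.
Capacity per unit length: r_n/Ω = (1/2.0) × 0.6 × 430 × (0.707 × 6) = 547.2 N/mm.
634.5 > 547.2 → NOT adequate.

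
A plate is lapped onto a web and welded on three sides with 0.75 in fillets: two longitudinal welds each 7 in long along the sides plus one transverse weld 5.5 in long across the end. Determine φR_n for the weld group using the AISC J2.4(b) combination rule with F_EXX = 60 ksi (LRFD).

φR_n ≈ 288 kip

t_e = 0.707 × 0.75 = 0.5302 in.
R_nwl = 0.6 × 60 × 0.5302 × 14 = 267.2 kip (longitudinal, 2 welds).
R_nwt = 0.6 × 60 × 0.5302 × 5.5 = 105 kip (transverse, base value).
(i) R_nwl + R_nwt = 372.2 kip; (ii) 0.85 R_nwl + 1.5 R_nwt = 384.6 kip.
R_n = max = 384.6 kip [governs: (ii)]; φR_n = 288.5 kip.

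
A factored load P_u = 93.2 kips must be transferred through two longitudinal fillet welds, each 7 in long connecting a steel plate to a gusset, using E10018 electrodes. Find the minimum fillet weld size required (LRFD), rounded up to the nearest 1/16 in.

w = 1/4 in

E100XX → F_EXX = 100 ksi.
Total weld length L = 14 in.
Required throat t_e = P_u / (φ × 0.6 F_EXX × L) = 93.2 / (0.75 × 0.6 × 100 × 14) = 0.1479 in.
Required leg w = t_e / 0.707 = 0.2092 in → use 1/4 in.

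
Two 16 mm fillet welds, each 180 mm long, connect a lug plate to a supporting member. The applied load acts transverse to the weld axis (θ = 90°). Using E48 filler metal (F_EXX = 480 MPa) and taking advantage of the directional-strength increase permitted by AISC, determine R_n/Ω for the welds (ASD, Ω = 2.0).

t_e = 0.707 × 16 = 11.31 mm; A_we = 11.31 × 360 = 4072 mm².
Directional factor: 1.0 + 0.5 sin^1.5(90°) = 1.5.
F_nw = 0.6 × 480 × 1.5 = 432 MPa.
R_n/Ω = (432 × 4072) / 2.0 × 10⁻³ = 879.6 kN.

R_n/Ω ≈ 880 kN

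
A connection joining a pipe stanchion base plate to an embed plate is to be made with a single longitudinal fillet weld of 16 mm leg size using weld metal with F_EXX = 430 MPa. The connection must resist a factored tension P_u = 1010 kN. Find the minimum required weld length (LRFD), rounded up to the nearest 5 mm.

L = 465 mm

Throat t_e = 0.707 × 16 = 11.31 mm.
φr_n = 0.75 × 0.6 × 430 × 11.31 × 10⁻³ = 2.189 kN/mm.
L_req = P_u / φr_n = 1010 / 2.189 = 461.4 mm total.
Round up → use L = 465 mm.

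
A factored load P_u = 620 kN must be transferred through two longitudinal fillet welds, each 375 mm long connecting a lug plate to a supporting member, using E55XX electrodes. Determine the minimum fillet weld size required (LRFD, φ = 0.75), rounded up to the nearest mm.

w = 5 mm

E55XX → F_EXX = 550 MPa.
Total weld length L = 750 mm.
Required throat t_e = P_u / (φ × 0.6 F_EXX × L) = 620 / (0.75 × 0.6 × 550 × 750 × 10⁻³) = 3.34 mm.
Required leg w = t_e / 0.707 = 4.724 mm → use 5 mm.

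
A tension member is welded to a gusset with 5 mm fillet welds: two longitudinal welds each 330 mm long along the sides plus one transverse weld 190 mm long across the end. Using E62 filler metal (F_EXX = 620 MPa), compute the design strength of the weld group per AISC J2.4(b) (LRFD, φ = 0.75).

φR_n ≈ 838 kN

t_e = 0.707 × 5 = 3.535 mm.
R_nwl = 0.6 × 620 × 3.535 × 660 × 10⁻³ = 867.9 kN (longitudinal, 2 welds).
R_nwt = 0.6 × 620 × 3.535 × 190 × 10⁻³ = 249.9 kN (transverse, base value).
(i) R_nwl + R_nwt = 1118 kN; (ii) 0.85 R_nwl + 1.5 R_nwt = 1113 kN.
R_n = max = 1118 kN [governs: (i)]; φR_n = 838.3 kN.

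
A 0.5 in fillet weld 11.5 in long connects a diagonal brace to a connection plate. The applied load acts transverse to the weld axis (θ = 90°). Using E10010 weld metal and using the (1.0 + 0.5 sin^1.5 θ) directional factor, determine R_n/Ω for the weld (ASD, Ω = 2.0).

E100XX → F_EXX = 100 ksi.
t_e = 0.707 × 0.5 = 0.3535 in; A_we = 0.3535 × 11.5 = 4.065 in².
Directional factor: 1.0 + 0.5 sin^1.5(90°) = 1.5.
F_nw = 0.6 × 100 × 1.5 = 90 ksi.
R_n/Ω = (90 × 4.065) / 2.0 = 182.9 kip.

R_n/Ω ≈ 183 kip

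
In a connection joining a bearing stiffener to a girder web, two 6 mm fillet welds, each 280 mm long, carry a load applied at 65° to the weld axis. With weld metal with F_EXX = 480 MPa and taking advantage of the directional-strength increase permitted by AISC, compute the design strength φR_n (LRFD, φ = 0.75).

t_e = 0.707 × 6 = 4.242 mm; A_we = 4.242 × 560 = 2376 mm².
Directional factor: 1.0 + 0.5 sin^1.5(65°) = 1.431.
F_nw = 0.6 × 480 × 1.431 = 412.2 MPa.
φR_n = 0.75 × 412.2 × 2376 × 10⁻³ = 734.5 kN.

φR_n ≈ 734 kN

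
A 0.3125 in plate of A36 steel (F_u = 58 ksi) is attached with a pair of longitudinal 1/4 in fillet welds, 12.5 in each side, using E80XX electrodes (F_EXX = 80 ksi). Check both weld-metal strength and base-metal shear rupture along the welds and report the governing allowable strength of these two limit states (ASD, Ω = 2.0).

R_n/Ω ≈ 106 kips (weld metal governs)

t_e = 0.707 × 0.25 = 0.1767 in; L = 25 in.
Weld metal: R_n/Ω = (1/2.0) × 0.6 × 80 × 0.1767 × 25 = 106 kips.
Base metal (shear rupture): R_n/Ω = (1/2.0) × 0.6 × 58 × 0.3125 × 25 = 135.9 kips.
Governing: weld metal.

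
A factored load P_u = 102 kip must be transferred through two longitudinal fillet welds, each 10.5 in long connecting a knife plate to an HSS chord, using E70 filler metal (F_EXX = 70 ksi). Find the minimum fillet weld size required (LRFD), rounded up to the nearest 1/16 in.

w = 1/4 in

Total weld length L = 21 in.
Required throat t_e = P_u / (φ × 0.6 F_EXX × L) = 102 / (0.75 × 0.6 × 70 × 21) = 0.1542 in.
Required leg w = t_e / 0.707 = 0.2181 in → use 1/4 in.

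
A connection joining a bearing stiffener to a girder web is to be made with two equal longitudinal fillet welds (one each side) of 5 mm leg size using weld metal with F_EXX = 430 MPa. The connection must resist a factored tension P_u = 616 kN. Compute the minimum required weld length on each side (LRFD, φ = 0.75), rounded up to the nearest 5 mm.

L = 455 mm on each side

Throat t_e = 0.707 × 5 = 3.535 mm.
φr_n = 0.75 × 0.6 × 430 × 3.535 × 10⁻³ = 0.684 kN/mm.
L_req = P_u / φr_n = 616 / 0.684 = 900.6 mm total.
Per side: 900.6 / 2 = 450.3 mm.
Round up → use L = 455 mm on each side.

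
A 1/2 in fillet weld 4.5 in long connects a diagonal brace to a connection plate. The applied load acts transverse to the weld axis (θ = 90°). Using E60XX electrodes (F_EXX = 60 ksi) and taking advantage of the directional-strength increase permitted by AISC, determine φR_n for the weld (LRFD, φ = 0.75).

φR_n ≈ 64.4 kips

t_e = 0.707 × 0.5 = 0.3535 in; A_we = 0.3535 × 4.5 = 1.591 in².
Directional factor: 1.0 + 0.5 sin^1.5(90°) = 1.5.
F_nw = 0.6 × 60 × 1.5 = 54 ksi.
φR_n = 0.75 × 54 × 1.591 = 64.43 kips.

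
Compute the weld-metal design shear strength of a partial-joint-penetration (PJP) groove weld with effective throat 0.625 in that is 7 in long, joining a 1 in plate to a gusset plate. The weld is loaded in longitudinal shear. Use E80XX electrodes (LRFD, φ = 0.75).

φR_n ≈ 158 kip

E80XX → F_EXX = 80 ksi.
Effective throat (given) t_e = 0.625 in.
A_we = 0.625 × 7 = 4.375 in².
F_nw = 0.6 F_EXX = 48 ksi.
φR_n = 0.75 × 48 × 4.375 = 157.5 kip.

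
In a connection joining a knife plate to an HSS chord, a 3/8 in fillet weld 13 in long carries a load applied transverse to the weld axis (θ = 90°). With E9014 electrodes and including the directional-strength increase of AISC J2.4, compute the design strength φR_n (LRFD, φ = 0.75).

φR_n ≈ 209 kips

E90XX → F_EXX = 90 ksi.
t_e = 0.707 × 0.375 = 0.2651 in; A_we = 0.2651 × 13 = 3.447 in².
Directional factor: 1.0 + 0.5 sin^1.5(90°) = 1.5.
F_nw = 0.6 × 90 × 1.5 = 81 ksi.
φR_n = 0.75 × 81 × 3.447 = 209.4 kips.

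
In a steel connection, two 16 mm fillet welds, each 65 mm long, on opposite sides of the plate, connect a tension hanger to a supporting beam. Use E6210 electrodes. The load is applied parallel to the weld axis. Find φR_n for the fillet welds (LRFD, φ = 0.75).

E62XX → F_EXX = 620 MPa.
Effective throat t_e = 0.707 × 16 = 11.31 mm.
Total length L = 130 mm; A_we = 11.31 × 130 = 1471 mm².
F_nw = 0.6 F_EXX = 0.6 × 620 = 372 MPa.
φR_n = 0.75 × 372 × 1471 × 10⁻³ = 410.3 kN.

φR_n ≈ 410 kN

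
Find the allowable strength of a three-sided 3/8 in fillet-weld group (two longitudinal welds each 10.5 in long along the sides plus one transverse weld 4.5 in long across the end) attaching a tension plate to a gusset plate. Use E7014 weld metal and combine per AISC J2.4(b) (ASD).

E70XX → F_EXX = 70 ksi.
t_e = 0.707 × 0.375 = 0.2651 in.
R_nwl = 0.6 × 70 × 0.2651 × 21 = 233.8 kip (longitudinal, 2 welds).
R_nwt = 0.6 × 70 × 0.2651 × 4.5 = 50.11 kip (transverse, base value).
(i) R_nwl + R_nwt = 283.9 kip; (ii) 0.85 R_nwl + 1.5 R_nwt = 273.9 kip.
R_n = max = 283.9 kip [governs: (i)]; R_n/Ω = 142 kip.

R_n/Ω ≈ 142 kip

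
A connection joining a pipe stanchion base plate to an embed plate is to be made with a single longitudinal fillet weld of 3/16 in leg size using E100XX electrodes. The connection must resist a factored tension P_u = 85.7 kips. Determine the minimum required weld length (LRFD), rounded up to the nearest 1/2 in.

L = 14.5 in

E100XX → F_EXX = 100 ksi.
Throat t_e = 0.707 × 0.1875 = 0.1326 in.
φr_n = 0.75 × 0.6 × 100 × 0.1326 = 5.965 kips/in.
L_req = P_u / φr_n = 85.7 / 5.965 = 14.37 in total.
Round up → use L = 14.5 in.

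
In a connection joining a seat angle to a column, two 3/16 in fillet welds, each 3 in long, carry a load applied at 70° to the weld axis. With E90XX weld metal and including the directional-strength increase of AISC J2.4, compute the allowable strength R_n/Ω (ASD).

R_n/Ω ≈ 31.3 kips

E90XX → F_EXX = 90 ksi.
t_e = 0.707 × 0.1875 = 0.1326 in; A_we = 0.1326 × 6 = 0.7954 in².
Directional factor: 1.0 + 0.5 sin^1.5(70°) = 1.455.
F_nw = 0.6 × 90 × 1.455 = 78.59 ksi.
R_n/Ω = (78.59 × 0.7954) / 2.0 = 31.26 kips.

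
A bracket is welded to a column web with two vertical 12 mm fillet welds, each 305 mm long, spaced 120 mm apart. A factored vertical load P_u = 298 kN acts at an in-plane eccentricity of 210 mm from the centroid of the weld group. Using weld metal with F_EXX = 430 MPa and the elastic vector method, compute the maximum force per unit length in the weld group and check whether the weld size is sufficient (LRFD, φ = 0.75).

f_max ≈ 1720 N/mm; NOT adequate

Total weld length L_w = 610 mm. Treat welds as unit-width lines.
Polar moment about centroid: J = 2[d³/12 + d(b/2)²] = 2[305³/12 + 305×60²] = 6925000 mm³.
Direct shear f_v = P/L_w = 298×10³ / 610 = 488.5 N/mm (vertical).
Torsion M = P·e = 298×10³ × 210 = 62580000 N·mm.
Critical point at (x, y) = (60, 152.5) from centroid. f_tx = M·y/J = 1378 N/mm; f_ty = M·x/J = 542.2 N/mm.
Resultant f_max = √[f_tx² + (f_v + f_ty)²] = √[1378² + (488.5 + 542.2)²] = 1721 N/mm.
Capacity per unit length: φr_n = 0.75 × 0.6 × 430 × (0.707 × 12) = 1642 N/mm.
1721 > 1642 → NOT adequate.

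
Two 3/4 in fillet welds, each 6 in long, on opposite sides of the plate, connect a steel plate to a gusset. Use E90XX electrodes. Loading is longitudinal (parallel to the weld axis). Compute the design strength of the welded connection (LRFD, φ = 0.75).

E90XX → F_EXX = 90 ksi.
Effective throat t_e = 0.707 × 0.75 = 0.5302 in.
Total length L = 12 in; A_we = 0.5302 × 12 = 6.363 in².
F_nw = 0.6 F_EXX = 0.6 × 90 = 54 ksi.
φR_n = 0.75 × 54 × 6.363 = 257.7 kip.

φR_n ≈ 258 kip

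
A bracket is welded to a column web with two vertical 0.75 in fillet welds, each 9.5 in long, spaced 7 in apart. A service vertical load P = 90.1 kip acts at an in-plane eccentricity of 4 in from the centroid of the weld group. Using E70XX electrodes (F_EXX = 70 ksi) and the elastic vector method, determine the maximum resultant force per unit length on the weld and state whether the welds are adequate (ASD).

Total weld length L_w = 19 in. Treat welds as unit-width lines.
Polar moment about centroid: J = 2[d³/12 + d(b/2)²] = 2[9.5³/12 + 9.5×3.5²] = 375.6 in³.
Direct shear f_v = P/L_w = 90.1 / 19 = 4.742 kip/in (vertical).
Torsion M = P·e = 90.1 × 4 = 360.4 kip·in.
Critical point at (x, y) = (3.5, 4.75) from centroid. f_tx = M·y/J = 4.557 kip/in; f_ty = M·x/J = 3.358 kip/in.
Resultant f_max = √[f_tx² + (f_v + f_ty)²] = √[4.557² + (4.742 + 3.358)²] = 9.294 kip/in.
Capacity per unit length: r_n/Ω = (1/2.0) × 0.6 × 70 × (0.707 × 0.75) = 11.14 kip/in.
9.294 ≤ 11.14 → adequate.

f_max ≈ 9.29 kip/in; adequate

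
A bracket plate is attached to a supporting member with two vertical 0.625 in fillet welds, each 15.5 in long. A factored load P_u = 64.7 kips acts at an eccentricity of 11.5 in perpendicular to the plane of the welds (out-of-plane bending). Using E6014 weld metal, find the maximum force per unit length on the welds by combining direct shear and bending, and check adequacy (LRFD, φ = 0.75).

f_max ≈ 9.52 kip/in; adequate

E60XX → F_EXX = 60 ksi.
L_w = 2 × 15.5 = 31 in; section modulus (unit throat) S = 2 × L²/6 = 80.08 in².
Direct shear f_v = P/L_w = 64.7/31 = 2.087 kip/in.
Moment M = P × e = 64.7 × 11.5 = 744.05 kip·in; bending f_b = M/S = 9.291 kip/in.
f_max = √(f_v² + f_b²) = √(2.087² + 9.291²) = 9.522 kip/in.
φr_n = 0.75 × 0.6 × 60 × (0.707 × 0.625) = 11.93 kip/in → adequate.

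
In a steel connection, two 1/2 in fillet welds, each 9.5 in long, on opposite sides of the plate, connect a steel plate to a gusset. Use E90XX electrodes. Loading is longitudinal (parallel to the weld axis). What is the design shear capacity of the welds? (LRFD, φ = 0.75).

φR_n ≈ 272 kip

E90XX → F_EXX = 90 ksi.
Effective throat t_e = 0.707 × 0.5 = 0.3535 in.
Total length L = 19 in; A_we = 0.3535 × 19 = 6.716 in².
F_nw = 0.6 F_EXX = 0.6 × 90 = 54 ksi.
φR_n = 0.75 × 54 × 6.716 = 272 kip.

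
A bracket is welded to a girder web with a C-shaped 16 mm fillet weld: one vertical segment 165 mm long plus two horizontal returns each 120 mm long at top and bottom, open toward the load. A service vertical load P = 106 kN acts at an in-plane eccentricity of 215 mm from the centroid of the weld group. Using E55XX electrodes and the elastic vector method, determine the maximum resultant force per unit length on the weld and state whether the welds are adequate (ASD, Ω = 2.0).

E55XX → F_EXX = 550 MPa.
Total weld length L_w = 405 mm. Treat welds as unit-width lines.
Centroid: x̄ = 2×120×60 / 405 = 35.56 mm from the vertical weld.
Polar moment about centroid: J = I_x + I_y = [165³/12 + 2×120×82.5²] + [165×35.56² + 2(120³/12 + 120×24.44²)] = 2648000 mm³.
Direct shear f_v = P/L_w = 106×10³ / 405 = 261.7 N/mm (vertical).
Torsion M = P·e = 106×10³ × 215 = 22790000 N·mm.
Critical point at (x, y) = (84.44, 82.5) from centroid. f_tx = M·y/J = 710.1 N/mm; f_ty = M·x/J = 726.8 N/mm.
Resultant f_max = √[f_tx² + (f_v + f_ty)²] = √[710.1² + (261.7 + 726.8)²] = 1217 N/mm.
Capacity per unit length: r_n/Ω = (1/2.0) × 0.6 × 550 × (0.707 × 16) = 1866 N/mm.
1217 ≤ 1866 → adequate.

f_max ≈ 1220 N/mm; adequate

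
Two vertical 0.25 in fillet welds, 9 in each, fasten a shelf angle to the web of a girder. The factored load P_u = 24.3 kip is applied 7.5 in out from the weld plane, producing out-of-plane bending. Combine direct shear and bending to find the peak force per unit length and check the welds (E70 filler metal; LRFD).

f_max ≈ 6.88 kip/in; NOT adequate

E70XX → F_EXX = 70 ksi.
L_w = 2 × 9 = 18 in; section modulus (unit throat) S = 2 × L²/6 = 27 in².
Direct shear f_v = P/L_w = 24.3/18 = 1.35 kip/in.
Moment M = P × e = 24.3 × 7.5 = 182.25 kip·in; bending f_b = M/S = 6.75 kip/in.
f_max = √(f_v² + f_b²) = √(1.35² + 6.75²) = 6.884 kip/in.
φr_n = 0.75 × 0.6 × 70 × (0.707 × 0.25) = 5.568 kip/in → NOT adequate.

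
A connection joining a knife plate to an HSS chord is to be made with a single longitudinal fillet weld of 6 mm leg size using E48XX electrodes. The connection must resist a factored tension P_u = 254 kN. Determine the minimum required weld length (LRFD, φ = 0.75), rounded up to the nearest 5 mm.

L = 280 mm

E48XX → F_EXX = 480 MPa.
Throat t_e = 0.707 × 6 = 4.242 mm.
φr_n = 0.75 × 0.6 × 480 × 4.242 × 10⁻³ = 0.9163 kN/mm.
L_req = P_u / φr_n = 254 / 0.9163 = 277.2 mm total.
Round up → use L = 280 mm.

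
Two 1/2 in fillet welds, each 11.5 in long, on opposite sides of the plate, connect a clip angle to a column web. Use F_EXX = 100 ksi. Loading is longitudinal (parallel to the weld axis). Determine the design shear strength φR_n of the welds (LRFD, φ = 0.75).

φR_n ≈ 366 kips

Effective throat t_e = 0.707 × 0.5 = 0.3535 in.
Total length L = 23 in; A_we = 0.3535 × 23 = 8.13 in².
F_nw = 0.6 F_EXX = 0.6 × 100 = 60 ksi.
φR_n = 0.75 × 60 × 8.13 = 365.9 kips.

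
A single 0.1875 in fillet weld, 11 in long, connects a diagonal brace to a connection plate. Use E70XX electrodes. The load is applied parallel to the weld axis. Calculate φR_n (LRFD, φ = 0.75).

φR_n ≈ 45.9 kips

E70XX → F_EXX = 70 ksi.
Effective throat t_e = 0.707 × 0.1875 = 0.1326 in.
Total length L = 11 in; A_we = 0.1326 × 11 = 1.458 in².
F_nw = 0.6 F_EXX = 0.6 × 70 = 42 ksi.
φR_n = 0.75 × 42 × 1.458 = 45.93 kips.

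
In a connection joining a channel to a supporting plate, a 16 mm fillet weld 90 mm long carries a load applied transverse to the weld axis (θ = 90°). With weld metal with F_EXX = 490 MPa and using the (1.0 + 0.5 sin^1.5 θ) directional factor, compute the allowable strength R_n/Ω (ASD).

R_n/Ω ≈ 224 kN

t_e = 0.707 × 16 = 11.31 mm; A_we = 11.31 × 90 = 1018 mm².
Directional factor: 1.0 + 0.5 sin^1.5(90°) = 1.5.
F_nw = 0.6 × 490 × 1.5 = 441 MPa.
R_n/Ω = (441 × 1018) / 2.0 × 10⁻³ = 224.5 kN.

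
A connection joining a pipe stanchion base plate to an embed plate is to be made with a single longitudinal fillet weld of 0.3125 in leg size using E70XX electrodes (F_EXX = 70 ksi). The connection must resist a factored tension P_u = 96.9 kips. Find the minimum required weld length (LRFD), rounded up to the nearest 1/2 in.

L = 14 in

Throat t_e = 0.707 × 0.3125 = 0.2209 in.
φr_n = 0.75 × 0.6 × 70 × 0.2209 = 6.96 kips/in.
L_req = P_u / φr_n = 96.9 / 6.96 = 13.92 in total.
Round up → use L = 14 in.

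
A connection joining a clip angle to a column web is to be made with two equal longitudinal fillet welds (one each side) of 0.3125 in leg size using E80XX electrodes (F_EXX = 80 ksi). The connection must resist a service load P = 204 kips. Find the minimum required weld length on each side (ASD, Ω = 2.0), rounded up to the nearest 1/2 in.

Throat t_e = 0.707 × 0.3125 = 0.2209 in.
r_n/Ω = (0.6 × 80 × 0.2209) / 2.0 = 5.302 kip/in.
L_req = P / (r_n/Ω) = 204 / 5.302 = 38.47 in total.
Per side: 38.47 / 2 = 19.24 in.
Round up → use L = 19.5 in on each side.

L = 19.5 in on each side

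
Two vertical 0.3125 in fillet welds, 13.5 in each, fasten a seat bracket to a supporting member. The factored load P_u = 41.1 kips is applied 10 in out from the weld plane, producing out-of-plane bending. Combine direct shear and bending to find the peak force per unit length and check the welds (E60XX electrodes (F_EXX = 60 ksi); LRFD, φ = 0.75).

f_max ≈ 6.93 kip/in; NOT adequate

L_w = 2 × 13.5 = 27 in; section modulus (unit throat) S = 2 × L²/6 = 60.75 in².
Direct shear f_v = P/L_w = 41.1/27 = 1.522 kip/in.
Moment M = P × e = 41.1 × 10 = 411 kip·in; bending f_b = M/S = 6.765 kip/in.
f_max = √(f_v² + f_b²) = √(1.522² + 6.765²) = 6.935 kip/in.
φr_n = 0.75 × 0.6 × 60 × (0.707 × 0.3125) = 5.965 kip/in → NOT adequate.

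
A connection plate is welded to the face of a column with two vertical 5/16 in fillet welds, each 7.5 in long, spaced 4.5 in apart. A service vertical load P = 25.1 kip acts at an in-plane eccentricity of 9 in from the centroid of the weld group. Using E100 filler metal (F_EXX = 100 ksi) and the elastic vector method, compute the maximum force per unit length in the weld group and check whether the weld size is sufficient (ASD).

f_max ≈ 7.75 kip/in; NOT adequate

Total weld length L_w = 15 in. Treat welds as unit-width lines.
Polar moment about centroid: J = 2[d³/12 + d(b/2)²] = 2[7.5³/12 + 7.5×2.25²] = 146.2 in³.
Direct shear f_v = P/L_w = 25.1 / 15 = 1.673 kip/in (vertical).
Torsion M = P·e = 25.1 × 9 = 225.9 kip·in.
Critical point at (x, y) = (2.25, 3.75) from centroid. f_tx = M·y/J = 5.792 kip/in; f_ty = M·x/J = 3.475 kip/in.
Resultant f_max = √[f_tx² + (f_v + f_ty)²] = √[5.792² + (1.673 + 3.475)²] = 7.75 kip/in.
Capacity per unit length: r_n/Ω = (1/2.0) × 0.6 × 100 × (0.707 × 0.3125) = 6.628 kip/in.
7.75 > 6.628 → NOT adequate.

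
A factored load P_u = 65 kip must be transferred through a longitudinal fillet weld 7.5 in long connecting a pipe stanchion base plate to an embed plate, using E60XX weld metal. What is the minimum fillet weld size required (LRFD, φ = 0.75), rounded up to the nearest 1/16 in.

E60XX → F_EXX = 60 ksi.
Total weld length L = 7.5 in.
Required throat t_e = P_u / (φ × 0.6 F_EXX × L) = 65 / (0.75 × 0.6 × 60 × 7.5) = 0.321 in.
Required leg w = t_e / 0.707 = 0.454 in → use 1/2 in.

w = 1/2 in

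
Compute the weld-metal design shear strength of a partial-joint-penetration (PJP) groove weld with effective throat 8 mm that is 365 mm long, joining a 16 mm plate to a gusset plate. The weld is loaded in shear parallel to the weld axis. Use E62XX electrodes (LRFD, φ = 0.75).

E62XX → F_EXX = 620 MPa.
Effective throat (given) t_e = 8 mm.
A_we = 8 × 365 = 2920 mm².
F_nw = 0.6 F_EXX = 372 MPa.
φR_n = 0.75 × 372 × 2920 × 10⁻³ = 814.7 kN.

φR_n ≈ 815 kN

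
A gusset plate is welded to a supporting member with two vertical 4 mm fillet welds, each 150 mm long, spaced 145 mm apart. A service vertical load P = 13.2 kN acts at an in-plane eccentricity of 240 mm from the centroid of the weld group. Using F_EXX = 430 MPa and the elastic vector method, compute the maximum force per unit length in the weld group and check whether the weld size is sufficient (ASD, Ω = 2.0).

Total weld length L_w = 300 mm. Treat welds as unit-width lines.
Polar moment about centroid: J = 2[d³/12 + d(b/2)²] = 2[150³/12 + 150×72.5²] = 2139000 mm³.
Direct shear f_v = P/L_w = 13.2×10³ / 300 = 44 N/mm (vertical).
Torsion M = P·e = 13.2×10³ × 240 = 3168000 N·mm.
Critical point at (x, y) = (72.5, 75) from centroid. f_tx = M·y/J = 111.1 N/mm; f_ty = M·x/J = 107.4 N/mm.
Resultant f_max = √[f_tx² + (f_v + f_ty)²] = √[111.1² + (44 + 107.4)²] = 187.7 N/mm.
Capacity per unit length: r_n/Ω = (1/2.0) × 0.6 × 430 × (0.707 × 4) = 364.8 N/mm.
187.7 ≤ 364.8 → adequate.

f_max ≈ 188 N/mm; adequate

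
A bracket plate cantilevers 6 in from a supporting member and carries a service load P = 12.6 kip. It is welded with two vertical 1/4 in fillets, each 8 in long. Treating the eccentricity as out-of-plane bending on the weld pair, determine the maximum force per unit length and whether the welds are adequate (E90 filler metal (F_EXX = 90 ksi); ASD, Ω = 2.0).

f_max ≈ 3.63 kip/in; adequate

L_w = 2 × 8 = 16 in; section modulus (unit throat) S = 2 × L²/6 = 21.33 in².
Direct shear f_v = P/L_w = 12.6/16 = 0.7875 kip/in.
Moment M = P × e = 12.6 × 6 = 75.6 kip·in; bending f_b = M/S = 3.544 kip/in.
f_max = √(f_v² + f_b²) = √(0.7875² + 3.544²) = 3.63 kip/in.
r_n/Ω = (1/2.0) × 0.6 × 90 × (0.707 × 0.25) = 4.772 kip/in → adequate.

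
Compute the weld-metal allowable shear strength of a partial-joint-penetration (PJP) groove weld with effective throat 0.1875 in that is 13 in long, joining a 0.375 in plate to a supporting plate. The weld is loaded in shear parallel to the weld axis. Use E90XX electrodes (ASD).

E90XX → F_EXX = 90 ksi.
Effective throat (given) t_e = 0.1875 in.
A_we = 0.1875 × 13 = 2.438 in².
F_nw = 0.6 F_EXX = 54 ksi.
R_n/Ω = (54 × 2.438) / 2.0 = 65.81 kip.

R_n/Ω ≈ 65.8 kip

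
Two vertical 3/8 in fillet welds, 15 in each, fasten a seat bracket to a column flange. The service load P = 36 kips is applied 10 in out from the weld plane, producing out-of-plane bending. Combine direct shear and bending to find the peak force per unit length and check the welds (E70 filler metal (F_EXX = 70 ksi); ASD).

f_max ≈ 4.95 kip/in; adequate

L_w = 2 × 15 = 30 in; section modulus (unit throat) S = 2 × L²/6 = 75 in².
Direct shear f_v = P/L_w = 36/30 = 1.2 kip/in.
Moment M = P × e = 36 × 10 = 360 kip·in; bending f_b = M/S = 4.8 kip/in.
f_max = √(f_v² + f_b²) = √(1.2² + 4.8²) = 4.948 kip/in.
r_n/Ω = (1/2.0) × 0.6 × 70 × (0.707 × 0.375) = 5.568 kip/in → adequate.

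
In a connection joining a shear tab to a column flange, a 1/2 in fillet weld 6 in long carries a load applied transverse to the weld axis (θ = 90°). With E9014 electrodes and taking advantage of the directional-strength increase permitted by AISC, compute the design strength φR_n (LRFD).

φR_n ≈ 129 kips

E90XX → F_EXX = 90 ksi.
t_e = 0.707 × 0.5 = 0.3535 in; A_we = 0.3535 × 6 = 2.121 in².
Directional factor: 1.0 + 0.5 sin^1.5(90°) = 1.5.
F_nw = 0.6 × 90 × 1.5 = 81 ksi.
φR_n = 0.75 × 81 × 2.121 = 128.9 kips.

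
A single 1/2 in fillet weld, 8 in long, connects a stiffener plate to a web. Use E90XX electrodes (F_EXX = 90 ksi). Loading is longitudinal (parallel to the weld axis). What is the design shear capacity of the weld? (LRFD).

φR_n ≈ 115 kip

Effective throat t_e = 0.707 × 0.5 = 0.3535 in.
Total length L = 8 in; A_we = 0.3535 × 8 = 2.828 in².
F_nw = 0.6 F_EXX = 0.6 × 90 = 54 ksi.
φR_n = 0.75 × 54 × 2.828 = 114.5 kip.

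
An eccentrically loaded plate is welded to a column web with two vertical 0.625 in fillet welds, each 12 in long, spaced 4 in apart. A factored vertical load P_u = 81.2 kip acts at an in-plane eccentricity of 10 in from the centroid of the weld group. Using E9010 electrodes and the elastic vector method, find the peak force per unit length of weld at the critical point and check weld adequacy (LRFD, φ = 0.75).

E90XX → F_EXX = 90 ksi.
Total weld length L_w = 24 in. Treat welds as unit-width lines.
Polar moment about centroid: J = 2[d³/12 + d(b/2)²] = 2[12³/12 + 12×2²] = 384 in³.
Direct shear f_v = P/L_w = 81.2 / 24 = 3.383 kip/in (vertical).
Torsion M = P·e = 81.2 × 10 = 812 kip·in.
Critical point at (x, y) = (2, 6) from centroid. f_tx = M·y/J = 12.69 kip/in; f_ty = M·x/J = 4.229 kip/in.
Resultant f_max = √[f_tx² + (f_v + f_ty)²] = √[12.69² + (3.383 + 4.229)²] = 14.8 kip/in.
Capacity per unit length: φr_n = 0.75 × 0.6 × 90 × (0.707 × 0.625) = 17.9 kip/in.
14.8 ≤ 17.9 → adequate.

f_max ≈ 14.8 kip/in; adequate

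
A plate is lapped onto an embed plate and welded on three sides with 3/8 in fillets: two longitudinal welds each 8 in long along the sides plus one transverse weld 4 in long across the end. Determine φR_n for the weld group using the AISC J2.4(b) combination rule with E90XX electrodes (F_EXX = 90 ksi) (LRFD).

φR_n ≈ 215 kip

t_e = 0.707 × 0.375 = 0.2651 in.
R_nwl = 0.6 × 90 × 0.2651 × 16 = 229.1 kip (longitudinal, 2 welds).
R_nwt = 0.6 × 90 × 0.2651 × 4 = 57.27 kip (transverse, base value).
(i) R_nwl + R_nwt = 286.3 kip; (ii) 0.85 R_nwl + 1.5 R_nwt = 280.6 kip.
R_n = max = 286.3 kip [governs: (i)]; φR_n = 214.8 kip.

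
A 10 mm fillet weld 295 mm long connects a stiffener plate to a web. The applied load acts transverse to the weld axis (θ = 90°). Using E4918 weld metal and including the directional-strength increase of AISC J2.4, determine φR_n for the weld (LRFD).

φR_n ≈ 690 kN

E49XX → F_EXX = 490 MPa.
t_e = 0.707 × 10 = 7.07 mm; A_we = 7.07 × 295 = 2086 mm².
Directional factor: 1.0 + 0.5 sin^1.5(90°) = 1.5.
F_nw = 0.6 × 490 × 1.5 = 441 MPa.
φR_n = 0.75 × 441 × 2086 × 10⁻³ = 689.8 kN.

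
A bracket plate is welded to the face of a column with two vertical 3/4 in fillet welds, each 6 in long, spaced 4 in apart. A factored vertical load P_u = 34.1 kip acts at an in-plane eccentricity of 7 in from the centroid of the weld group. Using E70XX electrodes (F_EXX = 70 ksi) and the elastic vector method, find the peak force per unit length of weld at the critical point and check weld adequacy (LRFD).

f_max ≈ 12.1 kip/in; adequate

Total weld length L_w = 12 in. Treat welds as unit-width lines.
Polar moment about centroid: J = 2[d³/12 + d(b/2)²] = 2[6³/12 + 6×2²] = 84 in³.
Direct shear f_v = P/L_w = 34.1 / 12 = 2.842 kip/in (vertical).
Torsion M = P·e = 34.1 × 7 = 238.7 kip·in.
Critical point at (x, y) = (2, 3) from centroid. f_tx = M·y/J = 8.525 kip/in; f_ty = M·x/J = 5.683 kip/in.
Resultant f_max = √[f_tx² + (f_v + f_ty)²] = √[8.525² + (2.842 + 5.683)²] = 12.06 kip/in.
Capacity per unit length: φr_n = 0.75 × 0.6 × 70 × (0.707 × 0.75) = 16.7 kip/in.
12.06 ≤ 16.7 → adequate.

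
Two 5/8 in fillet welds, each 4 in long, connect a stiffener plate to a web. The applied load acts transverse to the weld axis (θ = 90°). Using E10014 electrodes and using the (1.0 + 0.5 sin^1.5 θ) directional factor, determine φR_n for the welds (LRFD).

φR_n ≈ 239 kip

E100XX → F_EXX = 100 ksi.
t_e = 0.707 × 0.625 = 0.4419 in; A_we = 0.4419 × 8 = 3.535 in².
Directional factor: 1.0 + 0.5 sin^1.5(90°) = 1.5.
F_nw = 0.6 × 100 × 1.5 = 90 ksi.
φR_n = 0.75 × 90 × 3.535 = 238.6 kip.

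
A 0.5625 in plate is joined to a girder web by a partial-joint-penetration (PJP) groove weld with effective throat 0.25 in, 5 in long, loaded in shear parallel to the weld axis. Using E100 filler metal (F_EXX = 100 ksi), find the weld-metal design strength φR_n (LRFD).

φR_n ≈ 56.2 kip

Effective throat (given) t_e = 0.25 in.
A_we = 0.25 × 5 = 1.25 in².
F_nw = 0.6 F_EXX = 60 ksi.
φR_n = 0.75 × 60 × 1.25 = 56.25 kip.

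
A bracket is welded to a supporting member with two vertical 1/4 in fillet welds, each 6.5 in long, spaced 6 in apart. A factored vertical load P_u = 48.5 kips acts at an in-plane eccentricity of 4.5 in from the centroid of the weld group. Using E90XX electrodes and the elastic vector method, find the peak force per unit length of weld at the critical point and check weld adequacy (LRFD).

f_max ≈ 8.89 kip/in; NOT adequate

E90XX → F_EXX = 90 ksi.
Total weld length L_w = 13 in. Treat welds as unit-width lines.
Polar moment about centroid: J = 2[d³/12 + d(b/2)²] = 2[6.5³/12 + 6.5×3²] = 162.8 in³.
Direct shear f_v = P/L_w = 48.5 / 13 = 3.731 kip/in (vertical).
Torsion M = P·e = 48.5 × 4.5 = 218.25 kip·in.
Critical point at (x, y) = (3, 3.25) from centroid. f_tx = M·y/J = 4.358 kip/in; f_ty = M·x/J = 4.023 kip/in.
Resultant f_max = √[f_tx² + (f_v + f_ty)²] = √[4.358² + (3.731 + 4.023)²] = 8.894 kip/in.
Capacity per unit length: φr_n = 0.75 × 0.6 × 90 × (0.707 × 0.25) = 7.158 kip/in.
8.894 > 7.158 → NOT adequate.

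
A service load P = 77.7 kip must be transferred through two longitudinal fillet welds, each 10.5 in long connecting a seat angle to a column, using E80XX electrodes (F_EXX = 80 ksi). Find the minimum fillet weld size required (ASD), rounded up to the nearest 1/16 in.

Total weld length L = 21 in.
Required throat t_e = P × Ω / (0.6 F_EXX × L) = 77.7 × 2.0 / (0.6 × 80 × 21) = 0.1542 in.
Required leg w = t_e / 0.707 = 0.2181 in → use 1/4 in.

w = 1/4 in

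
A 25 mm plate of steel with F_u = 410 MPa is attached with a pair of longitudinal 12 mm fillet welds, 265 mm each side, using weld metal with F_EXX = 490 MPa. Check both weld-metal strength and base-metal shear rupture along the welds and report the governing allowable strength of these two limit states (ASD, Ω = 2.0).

R_n/Ω ≈ 661 kN (weld metal governs)

t_e = 0.707 × 12 = 8.484 mm; L = 530 mm.
Weld metal: R_n/Ω = (1/2.0) × 0.6 × 490 × 8.484 × 530 × 10⁻³ = 661 kN.
Base metal (shear rupture): R_n/Ω = (1/2.0) × 0.6 × 410 × 25 × 530 × 10⁻³ = 1630 kN.
Governing: weld metal.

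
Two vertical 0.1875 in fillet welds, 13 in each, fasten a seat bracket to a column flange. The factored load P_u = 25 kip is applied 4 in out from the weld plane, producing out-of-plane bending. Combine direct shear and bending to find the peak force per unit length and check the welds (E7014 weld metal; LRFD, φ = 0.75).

f_max ≈ 2.02 kip/in; adequate

E70XX → F_EXX = 70 ksi.
L_w = 2 × 13 = 26 in; section modulus (unit throat) S = 2 × L²/6 = 56.33 in².
Direct shear f_v = P/L_w = 25/26 = 0.9615 kip/in.
Moment M = P × e = 25 × 4 = 100 kip·in; bending f_b = M/S = 1.775 kip/in.
f_max = √(f_v² + f_b²) = √(0.9615² + 1.775²) = 2.019 kip/in.
φr_n = 0.75 × 0.6 × 70 × (0.707 × 0.1875) = 4.176 kip/in → adequate.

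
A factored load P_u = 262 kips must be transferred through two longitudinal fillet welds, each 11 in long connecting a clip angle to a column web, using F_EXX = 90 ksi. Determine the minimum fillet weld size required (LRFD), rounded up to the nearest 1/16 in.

Total weld length L = 22 in.
Required throat t_e = P_u / (φ × 0.6 F_EXX × L) = 262 / (0.75 × 0.6 × 90 × 22) = 0.2941 in.
Required leg w = t_e / 0.707 = 0.4159 in → use 7/16 in.

w = 7/16 in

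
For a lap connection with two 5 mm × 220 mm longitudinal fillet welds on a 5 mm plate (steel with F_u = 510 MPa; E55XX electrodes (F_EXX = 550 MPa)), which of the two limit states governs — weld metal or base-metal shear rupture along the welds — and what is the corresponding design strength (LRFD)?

φR_n ≈ 385 kN (weld metal governs)

t_e = 0.707 × 5 = 3.535 mm; L = 440 mm.
Weld metal: φR_n = 0.75 × 0.6 × 550 × 3.535 × 440 × 10⁻³ = 385 kN.
Base metal (shear rupture): φR_n = 0.75 × 0.6 × 510 × 5 × 440 × 10⁻³ = 504.9 kN.
Governing: weld metal.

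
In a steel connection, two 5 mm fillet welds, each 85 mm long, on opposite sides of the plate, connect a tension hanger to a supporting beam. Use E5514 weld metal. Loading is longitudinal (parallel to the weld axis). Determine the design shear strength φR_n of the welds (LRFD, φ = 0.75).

φR_n ≈ 149 kN

E55XX → F_EXX = 550 MPa.
Effective throat t_e = 0.707 × 5 = 3.535 mm.
Total length L = 170 mm; A_we = 3.535 × 170 = 600.9 mm².
F_nw = 0.6 F_EXX = 0.6 × 550 = 330 MPa.
φR_n = 0.75 × 330 × 600.9 × 10⁻³ = 148.7 kN.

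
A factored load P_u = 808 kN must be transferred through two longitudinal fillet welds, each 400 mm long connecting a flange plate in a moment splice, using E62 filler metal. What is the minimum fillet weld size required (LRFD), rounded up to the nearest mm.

w = 6 mm

E62XX → F_EXX = 620 MPa.
Total weld length L = 800 mm.
Required throat t_e = P_u / (φ × 0.6 F_EXX × L) = 808 / (0.75 × 0.6 × 620 × 800 × 10⁻³) = 3.62 mm.
Required leg w = t_e / 0.707 = 5.12 mm → use 6 mm.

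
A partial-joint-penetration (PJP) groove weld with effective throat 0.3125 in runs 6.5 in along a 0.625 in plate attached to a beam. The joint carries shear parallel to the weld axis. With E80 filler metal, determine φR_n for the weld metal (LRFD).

φR_n ≈ 73.1 kips

E80XX → F_EXX = 80 ksi.
Effective throat (given) t_e = 0.3125 in.
A_we = 0.3125 × 6.5 = 2.031 in².
F_nw = 0.6 F_EXX = 48 ksi.
φR_n = 0.75 × 48 × 2.031 = 73.12 kips.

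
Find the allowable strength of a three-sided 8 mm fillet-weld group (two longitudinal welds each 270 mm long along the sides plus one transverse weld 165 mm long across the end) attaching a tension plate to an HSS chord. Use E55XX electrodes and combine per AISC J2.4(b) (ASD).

E55XX → F_EXX = 550 MPa.
t_e = 0.707 × 8 = 5.656 mm.
R_nwl = 0.6 × 550 × 5.656 × 540 × 10⁻³ = 1008 kN (longitudinal, 2 welds).
R_nwt = 0.6 × 550 × 5.656 × 165 × 10⁻³ = 308 kN (transverse, base value).
(i) R_nwl + R_nwt = 1316 kN; (ii) 0.85 R_nwl + 1.5 R_nwt = 1319 kN.
R_n = max = 1319 kN [governs: (ii)]; R_n/Ω = 659.3 kN.

R_n/Ω ≈ 659 kN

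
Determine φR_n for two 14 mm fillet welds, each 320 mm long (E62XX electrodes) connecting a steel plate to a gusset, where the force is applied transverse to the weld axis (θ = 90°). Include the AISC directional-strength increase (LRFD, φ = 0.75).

φR_n ≈ 2650 kN

E62XX → F_EXX = 620 MPa.
t_e = 0.707 × 14 = 9.898 mm; A_we = 9.898 × 640 = 6335 mm².
Directional factor: 1.0 + 0.5 sin^1.5(90°) = 1.5.
F_nw = 0.6 × 620 × 1.5 = 558 MPa.
φR_n = 0.75 × 558 × 6335 × 10⁻³ = 2651 kN.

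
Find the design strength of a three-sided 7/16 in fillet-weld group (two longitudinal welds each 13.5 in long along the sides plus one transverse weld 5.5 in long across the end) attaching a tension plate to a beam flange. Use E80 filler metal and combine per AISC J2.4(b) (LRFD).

φR_n ≈ 362 kips

E80XX → F_EXX = 80 ksi.
t_e = 0.707 × 0.4375 = 0.3093 in.
R_nwl = 0.6 × 80 × 0.3093 × 27 = 400.9 kips (longitudinal, 2 welds).
R_nwt = 0.6 × 80 × 0.3093 × 5.5 = 81.66 kips (transverse, base value).
(i) R_nwl + R_nwt = 482.5 kips; (ii) 0.85 R_nwl + 1.5 R_nwt = 463.2 kips.
R_n = max = 482.5 kips [governs: (i)]; φR_n = 361.9 kips.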